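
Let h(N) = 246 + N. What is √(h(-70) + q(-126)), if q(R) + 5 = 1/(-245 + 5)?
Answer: √615585/60 ≈ 13.077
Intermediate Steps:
q(R) = -1201/240 (q(R) = -5 + 1/(-245 + 5) = -5 + 1/(-240) = -5 - 1/240 = -1201/240)
√(h(-70) + q(-126)) = √((246 - 70) - 1201/240) = √(176 - 1201/240) = √(41039/240) = √615585/60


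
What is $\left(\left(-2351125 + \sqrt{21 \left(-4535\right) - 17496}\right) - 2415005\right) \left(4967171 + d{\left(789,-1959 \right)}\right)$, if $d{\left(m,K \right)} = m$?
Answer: $-23677943194800 + 4967960 i \sqrt{112731} \approx -2.3678 \cdot 10^{13} + 1.668 \cdot 10^{9} i$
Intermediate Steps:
$\left(\left(-2351125 + \sqrt{21 \left(-4535\right) - 17496}\right) - 2415005\right) \left(4967171 + d{\left(789,-1959 \right)}\right) = \left(\left(-2351125 + \sqrt{21 \left(-4535\right) - 17496}\right) - 2415005\right) \left(4967171 + 789\right) = \left(\left(-2351125 + \sqrt{-95235 - 17496}\right) - 2415005\right) 4967960 = \left(\left(-2351125 + \sqrt{-112731}\right) - 2415005\right) 4967960 = \left(\left(-2351125 + i \sqrt{112731}\right) - 2415005\right) 4967960 = \left(-4766130 + i \sqrt{112731}\right) 4967960 = -23677943194800 + 4967960 i \sqrt{112731}$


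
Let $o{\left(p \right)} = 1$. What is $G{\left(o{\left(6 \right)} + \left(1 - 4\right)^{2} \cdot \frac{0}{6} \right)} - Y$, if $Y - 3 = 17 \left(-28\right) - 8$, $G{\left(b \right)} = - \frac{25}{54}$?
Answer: $\frac{25949}{54} \approx 480.54$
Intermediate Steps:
$G{\left(b \right)} = - \frac{25}{54}$ ($G{\left(b \right)} = \left(-25\right) \frac{1}{54} = - \frac{25}{54}$)
$Y = -481$ ($Y = 3 + \left(17 \left(-28\right) - 8\right) = 3 - 484 = -481$)
$G{\left(o{\left(6 \right)} + \left(1 - 4\right)^{2} \cdot \frac{0}{6} \right)} - Y = - \frac{25}{54} - -481 = - \frac{25}{54} + 481 = \frac{25949}{54}$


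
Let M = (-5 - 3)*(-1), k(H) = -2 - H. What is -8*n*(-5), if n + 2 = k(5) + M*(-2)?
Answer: -1000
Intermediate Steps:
M = 8 (M = -8*(-1) = 8)
n = -25 (n = -2 + ((-2 - 1*5) + 8*(-2)) = -2 + ((-2 - 5) - 16) = -2 + (-7 - 16) = -2 - 23 = -25)
-8*n*(-5) = -8*(-25)*(-5) = 200*(-5) = -1000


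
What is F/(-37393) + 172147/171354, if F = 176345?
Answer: -23780328359/6407440122 ≈ -3.7114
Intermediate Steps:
F/(-37393) + 172147/171354 = 176345/(-37393) + 172147/171354 = 176345*(-1/37393) + 172147*(1/171354) = -176345/37393 + 172147/171354 = -23780328359/6407440122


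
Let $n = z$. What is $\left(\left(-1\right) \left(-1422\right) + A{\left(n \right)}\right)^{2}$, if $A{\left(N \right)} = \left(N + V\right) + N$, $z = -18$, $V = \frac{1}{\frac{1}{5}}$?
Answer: $1934881$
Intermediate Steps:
$V = 5$ ($V = \frac{1}{\frac{1}{5}} = 5$)
$n = -18$
$A{\left(N \right)} = 5 + 2 N$ ($A{\left(N \right)} = \left(N + 5\right) + N = \left(5 + N\right) + N = 5 + 2 N$)
$\left(\left(-1\right) \left(-1422\right) + A{\left(n \right)}\right)^{2} = \left(\left(-1\right) \left(-1422\right) + \left(5 + 2 \left(-18\right)\right)\right)^{2} = \left(1422 + \left(5 - 36\right)\right)^{2} = \left(1422 - 31\right)^{2} = 1391^{2} = 1934881$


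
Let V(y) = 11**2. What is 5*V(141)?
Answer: 605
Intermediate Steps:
V(y) = 121
5*V(141) = 5*121 = 605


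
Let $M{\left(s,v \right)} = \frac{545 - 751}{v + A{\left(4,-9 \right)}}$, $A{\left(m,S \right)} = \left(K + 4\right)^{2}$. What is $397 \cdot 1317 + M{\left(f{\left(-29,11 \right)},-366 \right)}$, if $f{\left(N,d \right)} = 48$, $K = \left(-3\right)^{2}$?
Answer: $\frac{103001459}{197} \approx 5.2285 \cdot 10^{5}$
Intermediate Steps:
$K = 9$
$A{\left(m,S \right)} = 169$ ($A{\left(m,S \right)} = \left(9 + 4\right)^{2} = 13^{2} = 169$)
$M{\left(s,v \right)} = - \frac{206}{169 + v}$ ($M{\left(s,v \right)} = \frac{545 - 751}{v + 169} = - \frac{206}{169 + v}$)
$397 \cdot 1317 + M{\left(f{\left(-29,11 \right)},-366 \right)} = 397 \cdot 1317 - \frac{206}{169 - 366} = 522849 - \frac{206}{-197} = 522849 - - \frac{206}{197} = 522849 + \frac{206}{197} = \frac{103001459}{197}$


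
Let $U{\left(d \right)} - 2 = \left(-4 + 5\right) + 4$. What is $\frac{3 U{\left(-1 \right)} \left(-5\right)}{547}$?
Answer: $- \frac{105}{547} \approx -0.19196$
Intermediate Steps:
$U{\left(d \right)} = 7$ ($U{\left(d \right)} = 2 + \left(\left(-4 + 5\right) + 4\right) = 2 + \left(1 + 4\right) = 2 + 5 = 7$)
$\frac{3 U{\left(-1 \right)} \left(-5\right)}{547} = \frac{3 \cdot 7 \left(-5\right)}{547} = 21 \left(-5\right) \frac{1}{547} = \left(-105\right) \frac{1}{547} = - \frac{105}{547}$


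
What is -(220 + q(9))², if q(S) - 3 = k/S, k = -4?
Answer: -4012009/81 ≈ -49531.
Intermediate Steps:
q(S) = 3 - 4/S
-(220 + q(9))² = -(220 + (3 - 4/9))² = -(220 + 23/9)² = -(2003/9)² = -1*4012009/81 = -4012009/81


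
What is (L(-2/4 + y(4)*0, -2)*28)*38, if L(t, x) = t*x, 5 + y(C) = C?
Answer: 1064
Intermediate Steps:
y(C) = -5 + C
(L(-2/4 + y(4)*0, -2)*28)*38 = (((-2/4 + (-5 + 4)*0)*(-2))*28)*38 = (((-2*¼ - 1*0)*(-2))*28)*38 = (((-½ + 0)*(-2))*28)*38 = (-½*(-2)*28)*38 = (1*28)*38 = 28*38 = 1064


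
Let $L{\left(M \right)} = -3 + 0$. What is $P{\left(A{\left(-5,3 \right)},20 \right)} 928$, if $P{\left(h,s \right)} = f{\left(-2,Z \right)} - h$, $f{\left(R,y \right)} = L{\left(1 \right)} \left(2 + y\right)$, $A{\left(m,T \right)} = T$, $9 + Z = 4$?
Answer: $5568$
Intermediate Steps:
$Z = -5$ ($Z = -9 + 4 = -5$)
$L{\left(M \right)} = -3$
$f{\left(R,y \right)} = -6 - 3 y$ ($f{\left(R,y \right)} = - 3 \left(2 + y\right) = -6 - 3 y$)
$P{\left(h,s \right)} = 9 - h$ ($P{\left(h,s \right)} = \left(-6 - -15\right) - h = \left(-6 + 15\right) - h = 9 - h$)
$P{\left(A{\left(-5,3 \right)},20 \right)} 928 = \left(9 - 3\right) 928 = 6 \cdot 928 = 5568$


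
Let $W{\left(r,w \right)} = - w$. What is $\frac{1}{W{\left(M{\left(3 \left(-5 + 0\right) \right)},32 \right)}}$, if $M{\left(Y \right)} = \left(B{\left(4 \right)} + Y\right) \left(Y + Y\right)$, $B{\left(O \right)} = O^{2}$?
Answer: $- \frac{1}{32} \approx -0.03125$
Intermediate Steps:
$M{\left(Y \right)} = 2 Y \left(16 + Y\right)$ ($M{\left(Y \right)} = \left(4^{2} + Y\right) \left(Y + Y\right) = \left(16 + Y\right) 2 Y = 2 Y \left(16 + Y\right)$)
$\frac{1}{W{\left(M{\left(3 \left(-5 + 0\right) \right)},32 \right)}} = \frac{1}{\left(-1\right) 32} = \frac{1}{-32} = - \frac{1}{32}$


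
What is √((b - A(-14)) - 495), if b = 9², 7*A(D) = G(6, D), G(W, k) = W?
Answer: 22*I*√42/7 ≈ 20.368*I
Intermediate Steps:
A(D) = 6/7 (A(D) = (⅐)*6 = 6/7)
b = 81
√((b - A(-14)) - 495) = √((81 - 1*6/7) - 495) = √((81 - 6/7) - 495) = √(561/7 - 495) = √(-2904/7) = 22*I*√42/7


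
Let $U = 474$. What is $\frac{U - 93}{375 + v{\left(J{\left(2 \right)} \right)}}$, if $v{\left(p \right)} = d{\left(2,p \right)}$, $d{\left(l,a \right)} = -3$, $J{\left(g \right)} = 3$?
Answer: $\frac{127}{124} \approx 1.0242$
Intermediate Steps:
$v{\left(p \right)} = -3$
$\frac{U - 93}{375 + v{\left(J{\left(2 \right)} \right)}} = \frac{474 - 93}{375 - 3} = \frac{381}{372} = 381 \cdot \frac{1}{372} = \frac{127}{124}$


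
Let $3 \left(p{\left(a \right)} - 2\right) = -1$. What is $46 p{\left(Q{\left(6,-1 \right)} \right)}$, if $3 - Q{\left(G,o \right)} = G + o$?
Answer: $\frac{230}{3} \approx 76.667$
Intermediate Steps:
$Q{\left(G,o \right)} = 3 - G - o$ ($Q{\left(G,o \right)} = 3 - \left(G + o\right) = 3 - G - o$)
$p{\left(a \right)} = \frac{5}{3}$ ($p{\left(a \right)} = 2 + \frac{1}{3} \left(-1\right) = 2 - \frac{1}{3} = \frac{5}{3}$)
$46 p{\left(Q{\left(6,-1 \right)} \right)} = 46 \cdot \frac{5}{3} = \frac{230}{3}$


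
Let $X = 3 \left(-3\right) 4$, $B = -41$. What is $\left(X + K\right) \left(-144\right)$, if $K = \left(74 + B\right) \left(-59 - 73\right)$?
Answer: $632448$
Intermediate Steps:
$X = -36$ ($X = \left(-9\right) 4 = -36$)
$K = -4356$ ($K = \left(74 - 41\right) \left(-59 - 73\right) = 33 \left(-132\right) = -4356$)
$\left(X + K\right) \left(-144\right) = \left(-36 - 4356\right) \left(-144\right) = \left(-4392\right) \left(-144\right) = 632448$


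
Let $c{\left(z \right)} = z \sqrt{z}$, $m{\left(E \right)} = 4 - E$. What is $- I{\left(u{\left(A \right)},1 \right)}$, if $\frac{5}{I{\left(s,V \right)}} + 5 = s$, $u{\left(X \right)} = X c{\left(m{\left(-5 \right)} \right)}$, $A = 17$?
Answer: $- \frac{5}{454} \approx -0.011013$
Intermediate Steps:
$c{\left(z \right)} = z^{\frac{3}{2}}$
$u{\left(X \right)} = 27 X$ ($u{\left(X \right)} = X \left(4 - -5\right)^{\frac{3}{2}} = X \left(4 + 5\right)^{\frac{3}{2}} = X 9^{\frac{3}{2}} = X 27 = 27 X$)
$I{\left(s,V \right)} = \frac{5}{-5 + s}$
$- I{\left(u{\left(A \right)},1 \right)} = - \frac{5}{-5 + 27 \cdot 17} = - \frac{5}{-5 + 459} = - \frac{5}{454}$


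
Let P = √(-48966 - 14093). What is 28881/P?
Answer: -28881*I*√63059/63059 ≈ -115.01*I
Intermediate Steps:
P = I*√63059 (P = √(-63059) = I*√63059 ≈ 251.12*I)
28881/P = 28881/((I*√63059)) = 28881*(-I*√63059/63059) = -28881*I*√63059/63059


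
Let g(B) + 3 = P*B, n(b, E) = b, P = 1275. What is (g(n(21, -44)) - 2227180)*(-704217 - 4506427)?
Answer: 11465542742752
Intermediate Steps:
g(B) = -3 + 1275*B
(g(n(21, -44)) - 2227180)*(-704217 - 4506427) = ((-3 + 1275*21) - 2227180)*(-704217 - 4506427) = ((-3 + 26775) - 2227180)*(-5210644) = (26772 - 2227180)*(-5210644) = -2200408*(-5210644) = 11465542742752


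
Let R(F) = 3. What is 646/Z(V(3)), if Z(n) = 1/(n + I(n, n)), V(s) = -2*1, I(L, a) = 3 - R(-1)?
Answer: -1292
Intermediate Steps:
I(L, a) = 0 (I(L, a) = 3 - 1*3 = 3 - 3 = 0)
V(s) = -2
Z(n) = 1/n (Z(n) = 1/(n + 0) = 1/n)
646/Z(V(3)) = 646/(1/(-2)) = 646/(-1/2) = 646*(-2) = -1292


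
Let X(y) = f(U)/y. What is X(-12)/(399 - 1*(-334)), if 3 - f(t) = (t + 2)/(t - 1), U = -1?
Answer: -7/17592 ≈ -0.00039791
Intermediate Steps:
f(t) = 3 - (2 + t)/(-1 + t) (f(t) = 3 - (t + 2)/(t - 1) = 3 - (2 + t)/(-1 + t))
X(y) = 7/(2*y) (X(y) = ((-5 + 2*(-1))/(-1 - 1))/y = ((-5 - 2)/(-2))/y = (-½*(-7))/y = 7/(2*y))
X(-12)/(399 - 1*(-334)) = ((7/2)/(-12))/(399 - 1*(-334)) = ((7/2)*(-1/12))/(399 + 334) = -7/24/733 = -7/24*1/733 = -7/17592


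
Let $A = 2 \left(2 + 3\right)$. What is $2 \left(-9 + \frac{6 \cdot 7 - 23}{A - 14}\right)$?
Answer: $- \frac{55}{2} \approx -27.5$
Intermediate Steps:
$A = 10$ ($A = 2 \cdot 5 = 10$)
$2 \left(-9 + \frac{6 \cdot 7 - 23}{A - 14}\right) = 2 \left(-9 + \frac{6 \cdot 7 - 23}{10 - 14}\right) = 2 \left(-9 + \frac{42 - 23}{-4}\right) = 2 \left(-9 + 19 \left(- \frac{1}{4}\right)\right) = 2 \left(-9 - \frac{19}{4}\right) = 2 \left(- \frac{55}{4}\right) = - \frac{55}{2}$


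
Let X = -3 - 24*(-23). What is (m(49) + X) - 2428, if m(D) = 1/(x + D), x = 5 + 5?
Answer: -110860/59 ≈ -1879.0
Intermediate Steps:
x = 10
X = 549 (X = -3 + 552 = 549)
m(D) = 1/(10 + D)
(m(49) + X) - 2428 = (1/(10 + 49) + 549) - 2428 = (1/59 + 549) - 2428 = 32392/59 - 2428 = -110860/59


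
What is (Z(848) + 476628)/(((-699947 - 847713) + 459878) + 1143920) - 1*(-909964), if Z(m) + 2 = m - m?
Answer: 25542017829/28069 ≈ 9.0997e+5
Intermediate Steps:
Z(m) = -2 (Z(m) = -2 + (m - m) = -2 + 0 = -2)
(Z(848) + 476628)/(((-699947 - 847713) + 459878) + 1143920) - 1*(-909964) = (-2 + 476628)/(((-699947 - 847713) + 459878) + 1143920) - 1*(-909964) = 476626/((-1547660 + 459878) + 1143920) + 909964 = 476626/(-1087782 + 1143920) + 909964 = 476626/56138 + 909964 = 476626*(1/56138) + 909964 = 238313/28069 + 909964 = 25542017829/28069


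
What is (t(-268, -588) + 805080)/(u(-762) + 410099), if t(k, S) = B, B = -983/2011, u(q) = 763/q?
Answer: 1233689351514/628426791425 ≈ 1.9631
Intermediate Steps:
B = -983/2011 (B = -983*1/2011 = -983/2011 ≈ -0.48881)
t(k, S) = -983/2011
(t(-268, -588) + 805080)/(u(-762) + 410099) = (-983/2011 + 805080)/(763/(-762) + 410099) = 1619014897/(2011*(763*(-1/762) + 410099)) = 1619014897/(2011*(-763/762 + 410099)) = 1619014897/(2011*(312494675/762)) = (1619014897/2011)*(762/312494675) = 1233689351514/628426791425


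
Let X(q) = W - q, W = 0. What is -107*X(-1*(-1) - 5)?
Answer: -428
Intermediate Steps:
X(q) = -q (X(q) = 0 - q = -q)
-107*X(-1*(-1) - 5) = -(-107)*(-1*(-1) - 5) = -(-107)*(1 - 5) = -(-107)*(-4) = -107*4 = -428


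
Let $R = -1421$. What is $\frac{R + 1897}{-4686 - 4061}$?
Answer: $- \frac{476}{8747} \approx -0.054419$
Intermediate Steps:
$\frac{R + 1897}{-4686 - 4061} = \frac{-1421 + 1897}{-4686 - 4061} = \frac{476}{-8747} = 476 \left(- \frac{1}{8747}\right) = - \frac{476}{8747}$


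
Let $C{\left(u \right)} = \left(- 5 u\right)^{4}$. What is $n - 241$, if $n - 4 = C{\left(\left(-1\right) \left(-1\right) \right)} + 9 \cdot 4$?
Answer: $424$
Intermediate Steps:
$C{\left(u \right)} = 625 u^{4}$
$n = 665$ ($n = 4 + \left(625 \left(\left(-1\right) \left(-1\right)\right)^{4} + 9 \cdot 4\right) = 4 + \left(625 \cdot 1^{4} + 36\right) = 4 + \left(625 \cdot 1 + 36\right) = 4 + \left(625 + 36\right) = 4 + 661 = 665$)
$n - 241 = 665 - 241 = 424$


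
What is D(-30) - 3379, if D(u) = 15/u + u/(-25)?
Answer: -33783/10 ≈ -3378.3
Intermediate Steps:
D(u) = 15/u - u/25 (D(u) = 15/u + u*(-1/25) = 15/u - u/25)
D(-30) - 3379 = (15/(-30) - 1/25*(-30)) - 3379 = (15*(-1/30) + 6/5) - 3379 = (-½ + 6/5) - 3379 = 7/10 - 3379 = -33783/10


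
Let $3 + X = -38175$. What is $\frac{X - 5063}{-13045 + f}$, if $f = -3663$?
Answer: $\frac{43241}{16708} \approx 2.588$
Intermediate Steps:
$X = -38178$ ($X = -3 - 38175 = -38178$)
$\frac{X - 5063}{-13045 + f} = \frac{-38178 - 5063}{-13045 - 3663} = - \frac{43241}{-16708} = \left(-43241\right) \left(- \frac{1}{16708}\right) = \frac{43241}{16708}$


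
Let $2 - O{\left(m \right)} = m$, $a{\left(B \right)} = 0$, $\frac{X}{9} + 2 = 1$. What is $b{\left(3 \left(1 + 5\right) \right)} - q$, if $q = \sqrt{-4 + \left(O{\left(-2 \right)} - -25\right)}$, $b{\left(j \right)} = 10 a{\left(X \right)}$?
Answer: $-5$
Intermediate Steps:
$X = -9$ ($X = -18 + 9 \cdot 1 = -18 + 9 = -9$)
$O{\left(m \right)} = 2 - m$
$b{\left(j \right)} = 0$ ($b{\left(j \right)} = 10 \cdot 0 = 0$)
$q = 5$ ($q = \sqrt{-4 + \left(\left(2 - -2\right) - -25\right)} = \sqrt{-4 + \left(\left(2 + 2\right) + 25\right)} = \sqrt{-4 + \left(4 + 25\right)} = \sqrt{-4 + 29} = \sqrt{25} = 5$)
$b{\left(3 \left(1 + 5\right) \right)} - q = 0 - 5 = -5$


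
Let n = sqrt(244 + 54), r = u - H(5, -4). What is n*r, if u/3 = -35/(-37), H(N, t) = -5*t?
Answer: -635*sqrt(298)/37 ≈ -296.26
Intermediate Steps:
u = 105/37 (u = 3*(-35/(-37)) = 3*(-35*(-1/37)) = 3*(35/37) = 105/37 ≈ 2.8378)
r = -635/37 (r = 105/37 - (-5)*(-4) = 105/37 - 1*20 = 105/37 - 20 = -635/37 ≈ -17.162)
n = sqrt(298) ≈ 17.263
n*r = sqrt(298)*(-635/37) = -635*sqrt(298)/37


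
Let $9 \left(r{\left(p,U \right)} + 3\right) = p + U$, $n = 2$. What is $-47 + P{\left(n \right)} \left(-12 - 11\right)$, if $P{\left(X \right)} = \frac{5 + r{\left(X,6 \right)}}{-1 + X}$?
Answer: $- \frac{1021}{9} \approx -113.44$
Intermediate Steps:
$r{\left(p,U \right)} = -3 + \frac{U}{9} + \frac{p}{9}$ ($r{\left(p,U \right)} = -3 + \frac{p + U}{9} = -3 + \frac{U + p}{9} = -3 + \left(\frac{U}{9} + \frac{p}{9}\right) = -3 + \frac{U}{9} + \frac{p}{9}$)
$P{\left(X \right)} = \frac{\frac{8}{3} + \frac{X}{9}}{-1 + X}$ ($P{\left(X \right)} = \frac{5 + \left(-3 + \frac{1}{9} \cdot 6 + \frac{X}{9}\right)}{-1 + X} = \frac{5 + \left(-3 + \frac{2}{3} + \frac{X}{9}\right)}{-1 + X} = \frac{5 + \left(- \frac{7}{3} + \frac{X}{9}\right)}{-1 + X} = \frac{\frac{8}{3} + \frac{X}{9}}{-1 + X}$)
$-47 + P{\left(n \right)} \left(-12 - 11\right) = -47 + \frac{24 + 2}{9 \left(-1 + 2\right)} \left(-12 - 11\right) = -47 + \frac{1}{9} \cdot 1^{-1} \cdot 26 \left(-12 - 11\right) = -47 + \frac{1}{9} \cdot 1 \cdot 26 \left(-23\right) = -47 + \frac{26}{9} \left(-23\right) = -47 - \frac{598}{9} = - \frac{1021}{9}$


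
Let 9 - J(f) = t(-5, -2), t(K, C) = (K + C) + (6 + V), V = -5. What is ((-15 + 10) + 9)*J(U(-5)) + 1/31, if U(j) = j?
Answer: 1861/31 ≈ 60.032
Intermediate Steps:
t(K, C) = 1 + C + K (t(K, C) = (K + C) + (6 - 5) = (C + K) + 1 = 1 + C + K)
J(f) = 15 (J(f) = 9 - (1 - 2 - 5) = 9 - 1*(-6) = 9 + 6 = 15)
((-15 + 10) + 9)*J(U(-5)) + 1/31 = ((-15 + 10) + 9)*15 + 1/31 = (-5 + 9)*15 + 1/31 = 4*15 + 1/31 = 60 + 1/31 = 1861/31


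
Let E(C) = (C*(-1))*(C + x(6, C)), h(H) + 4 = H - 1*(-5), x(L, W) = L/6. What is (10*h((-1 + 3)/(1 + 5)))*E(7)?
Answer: -2240/3 ≈ -746.67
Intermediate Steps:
x(L, W) = L/6 (x(L, W) = L*(⅙) = L/6)
h(H) = 1 + H (h(H) = -4 + (H - 1*(-5)) = -4 + (H + 5) = -4 + (5 + H) = 1 + H)
E(C) = -C*(1 + C) (E(C) = (C*(-1))*(C + (⅙)*6) = (-C)*(C + 1) = (-C)*(1 + C) = -C*(1 + C))
(10*h((-1 + 3)/(1 + 5)))*E(7) = (10*(1 + (-1 + 3)/(1 + 5)))*(-1*7*(1 + 7)) = (10*(1 + 2/6))*(-1*7*8) = (10*(1 + 2*(⅙)))*(-56) = (10*(1 + ⅓))*(-56) = (10*(4/3))*(-56) = (40/3)*(-56) = -2240/3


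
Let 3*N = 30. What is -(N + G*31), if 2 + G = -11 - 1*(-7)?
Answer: 176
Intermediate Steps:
G = -6 (G = -2 + (-11 - 1*(-7)) = -2 + (-11 + 7) = -2 - 4 = -6)
N = 10 (N = (⅓)*30 = 10)
-(N + G*31) = -(10 - 6*31) = -(10 - 186) = -1*(-176) = 176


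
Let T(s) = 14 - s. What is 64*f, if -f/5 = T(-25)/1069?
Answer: -12480/1069 ≈ -11.674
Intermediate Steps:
f = -195/1069 (f = -5*(14 - 1*(-25))/1069 = -5*(14 + 25)/1069 = -195/1069 ≈ -0.18241)
64*f = 64*(-195/1069) = -12480/1069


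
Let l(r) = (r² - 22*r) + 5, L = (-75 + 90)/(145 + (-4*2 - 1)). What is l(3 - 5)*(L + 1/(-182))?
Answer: 68741/12376 ≈ 5.5544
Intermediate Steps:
L = 15/136 (L = 15/(145 + (-8 - 1)) = 15/(145 - 9) = 15/136 ≈ 0.11029)
l(r) = 5 + r² - 22*r
l(3 - 5)*(L + 1/(-182)) = (5 + (3 - 5)² - 22*(3 - 5))*(15/136 + 1/(-182)) = (5 + (-2)² - 22*(-2))*(15/136 - 1/182) = (5 + 4 + 44)*(1297/12376) = 53*(1297/12376) = 68741/12376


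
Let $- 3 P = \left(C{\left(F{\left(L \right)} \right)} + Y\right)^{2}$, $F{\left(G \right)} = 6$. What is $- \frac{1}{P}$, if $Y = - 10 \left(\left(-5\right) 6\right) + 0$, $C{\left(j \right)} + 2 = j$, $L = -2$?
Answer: $\frac{3}{92416} \approx 3.2462 \cdot 10^{-5}$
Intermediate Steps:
$C{\left(j \right)} = -2 + j$
$Y = 300$ ($Y = \left(-10\right) \left(-30\right) + 0 = 300 + 0 = 300$)
$P = - \frac{92416}{3}$ ($P = - \frac{\left(\left(-2 + 6\right) + 300\right)^{2}}{3} = - \frac{\left(4 + 300\right)^{2}}{3} = - \frac{304^{2}}{3} = \left(- \frac{1}{3}\right) 92416 = - \frac{92416}{3} \approx -30805.0$)
$- \frac{1}{P} = - \frac{1}{- \frac{92416}{3}} = \left(-1\right) \left(- \frac{3}{92416}\right) = \frac{3}{92416}$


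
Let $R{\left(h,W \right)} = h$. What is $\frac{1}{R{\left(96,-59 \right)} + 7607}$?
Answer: $\frac{1}{7703} \approx 0.00012982$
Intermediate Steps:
$\frac{1}{R{\left(96,-59 \right)} + 7607} = \frac{1}{96 + 7607} = \frac{1}{7703}$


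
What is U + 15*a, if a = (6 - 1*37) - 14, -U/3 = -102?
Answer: -369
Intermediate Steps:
U = 306 (U = -3*(-102) = 306)
a = -45 (a = (6 - 37) - 14 = -31 - 14 = -45)
U + 15*a = 306 + 15*(-45) = 306 - 675 = -369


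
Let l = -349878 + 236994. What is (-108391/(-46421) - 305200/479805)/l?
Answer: -7567770911/502853696405604 ≈ -1.5050e-5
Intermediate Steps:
l = -112884
(-108391/(-46421) - 305200/479805)/l = (-108391/(-46421) - 305200/479805)/(-112884) = (-108391*(-1/46421) - 305200*1/479805)*(-1/112884) = (108391/46421 - 61040/95961)*(-1/112884) = (7567770911/4454605581)*(-1/112884) = -7567770911/502853696405604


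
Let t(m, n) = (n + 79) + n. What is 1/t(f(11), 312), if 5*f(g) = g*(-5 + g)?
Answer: 1/703 ≈ 0.0014225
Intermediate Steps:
f(g) = g*(-5 + g)/5 (f(g) = (g*(-5 + g))/5 = g*(-5 + g)/5)
t(m, n) = 79 + 2*n (t(m, n) = (79 + n) + n = 79 + 2*n)
1/t(f(11), 312) = 1/(79 + 2*312) = 1/(79 + 624) = 1/703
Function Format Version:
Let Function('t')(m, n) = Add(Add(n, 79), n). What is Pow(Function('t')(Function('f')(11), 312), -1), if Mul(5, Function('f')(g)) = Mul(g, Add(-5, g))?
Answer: Rational(1, 703) ≈ 0.0014225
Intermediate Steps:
Function('f')(g) = Mul(Rational(1, 5), g, Add(-5, g)) (Function('f')(g) = Mul(Rational(1, 5), Mul(g, Add(-5, g))) = Mul(Rational(1, 5), g, Add(-5, g)))
Function('t')(m, n) = Add(79, Mul(2, n)) (Function('t')(m, n) = Add(Add(79, n), n) = Add(79, Mul(2, n)))
Pow(Function('t')(Function('f')(11), 312), -1) = Pow(Add(79, Mul(2, 312)), -1) = Pow(Add(79, 624), -1) = Pow(703, -1) = Rational(1, 703)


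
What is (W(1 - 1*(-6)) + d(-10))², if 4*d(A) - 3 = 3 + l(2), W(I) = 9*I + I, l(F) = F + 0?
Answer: 5184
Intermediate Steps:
l(F) = F
W(I) = 10*I
d(A) = 2 (d(A) = ¾ + (3 + 2)/4 = ¾ + (¼)*5 = ¾ + 5/4 = 2)
(W(1 - 1*(-6)) + d(-10))² = (10*(1 - 1*(-6)) + 2)² = (10*(1 + 6) + 2)² = (10*7 + 2)² = (70 + 2)² = 72² = 5184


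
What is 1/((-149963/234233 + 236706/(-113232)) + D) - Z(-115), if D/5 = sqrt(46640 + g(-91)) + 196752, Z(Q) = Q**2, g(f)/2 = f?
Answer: -83364630797482841731246543896539203/6303563765889640134591843425427 - 97701677770108354880*sqrt(5162)/6303563765889640134591843425427 ≈ -13225.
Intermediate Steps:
g(f) = 2*f
D = 983760 + 15*sqrt(5162) (D = 5*(sqrt(46640 + 2*(-91)) + 196752) = 5*(sqrt(46640 - 182) + 196752) = 5*(sqrt(46458) + 196752) = 5*(3*sqrt(5162) + 196752) = 5*(196752 + 3*sqrt(5162)) = 983760 + 15*sqrt(5162) ≈ 9.8484e+5)
1/((-149963/234233 + 236706/(-113232)) + D) - Z(-115) = 1/((-149963/234233 + 236706/(-113232)) + (983760 + 15*sqrt(5162))) - 1*(-115)**2 = 1/((-149963*1/234233 + 236706*(-1/113232)) + (983760 + 15*sqrt(5162))) - 1*13225 = 1/((-149963/234233 - 39451/18872) + (983760 + 15*sqrt(5162))) - 13225 = 1/(-12070827819/4420445176 + (983760 + 15*sqrt(5162))) - 13225 = 1/(4348645075513941/4420445176 + 15*sqrt(5162)) - 13225 = -13225 + 1/(4348645075513941/4420445176 + 15*sqrt(5162))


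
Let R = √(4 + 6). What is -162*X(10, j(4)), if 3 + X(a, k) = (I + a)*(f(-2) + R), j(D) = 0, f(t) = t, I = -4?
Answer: 2430 - 972*√10 ≈ -643.73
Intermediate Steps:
R = √10 ≈ 3.1623
X(a, k) = -3 + (-4 + a)*(-2 + √10)
-162*X(10, j(4)) = -162*(5 - 4*√10 - 2*10 + 10*√10) = -162*(5 - 4*√10 - 20 + 10*√10) = -162*(-15 + 6*√10) = 2430 - 972*√10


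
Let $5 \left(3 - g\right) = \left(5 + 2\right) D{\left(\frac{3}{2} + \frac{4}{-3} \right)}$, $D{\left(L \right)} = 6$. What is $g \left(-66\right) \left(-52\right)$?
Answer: $- \frac{92664}{5} \approx -18533.0$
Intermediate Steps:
$g = - \frac{27}{5}$ ($g = 3 - \frac{\left(5 + 2\right) 6}{5} = 3 - \frac{7 \cdot 6}{5} = 3 - \frac{42}{5} = - \frac{27}{5} \approx -5.4$)
$g \left(-66\right) \left(-52\right) = \left(- \frac{27}{5}\right) \left(-66\right) \left(-52\right) = \frac{1782}{5} \left(-52\right) = - \frac{92664}{5}$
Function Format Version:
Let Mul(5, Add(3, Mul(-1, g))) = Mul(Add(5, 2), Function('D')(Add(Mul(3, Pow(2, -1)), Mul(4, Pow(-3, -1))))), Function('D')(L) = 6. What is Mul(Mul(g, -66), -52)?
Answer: Rational(-92664, 5) ≈ -18533.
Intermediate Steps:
g = Rational(-27, 5) (g = Add(3, Mul(Rational(-1, 5), Mul(Add(5, 2), 6))) = Add(3, Mul(Rational(-1, 5), Mul(7, 6))) = Add(3, Mul(Rational(-1, 5), 42)) = Add(3, Rational(-42, 5)) = Rational(-27, 5) ≈ -5.4000)
Mul(Mul(g, -66), -52) = Mul(Mul(Rational(-27, 5), -66), -52) = Mul(Rational(1782, 5), -52) = Rational(-92664, 5)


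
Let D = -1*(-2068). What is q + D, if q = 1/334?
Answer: 690713/334 ≈ 2068.0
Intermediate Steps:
D = 2068
q = 1/334 ≈ 0.0029940
q + D = 1/334 + 2068 = 690713/334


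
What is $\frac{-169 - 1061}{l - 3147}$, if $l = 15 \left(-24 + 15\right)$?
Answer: $\frac{205}{547} \approx 0.37477$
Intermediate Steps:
$l = -135$ ($l = 15 \left(-9\right) = -135$)
$\frac{-169 - 1061}{l - 3147} = \frac{-169 - 1061}{-135 - 3147} = - \frac{1230}{-3282} = \left(-1230\right) \left(- \frac{1}{3282}\right) = \frac{205}{547}$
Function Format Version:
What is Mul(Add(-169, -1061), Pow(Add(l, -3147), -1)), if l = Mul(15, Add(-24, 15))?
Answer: Rational(205, 547) ≈ 0.37477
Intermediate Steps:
l = -135 (l = Mul(15, -9) = -135)
Mul(Add(-169, -1061), Pow(Add(l, -3147), -1)) = Mul(Add(-169, -1061), Pow(Add(-135, -3147), -1)) = Mul(-1230, Pow(-3282, -1)) = Mul(-1230, Rational(-1, 3282)) = Rational(205, 547)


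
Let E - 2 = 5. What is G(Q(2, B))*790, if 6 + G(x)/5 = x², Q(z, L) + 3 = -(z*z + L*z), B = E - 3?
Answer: 865050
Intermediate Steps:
E = 7 (E = 2 + 5 = 7)
B = 4 (B = 7 - 3 = 4)
Q(z, L) = -3 - z² - L*z (Q(z, L) = -3 - (z*z + L*z) = -3 - (z² + L*z) = -3 + (-z² - L*z) = -3 - z² - L*z)
G(x) = -30 + 5*x²
G(Q(2, B))*790 = (-30 + 5*(-3 - 1*2² - 1*4*2)²)*790 = (-30 + 5*(-3 - 1*4 - 8)²)*790 = (-30 + 5*(-3 - 4 - 8)²)*790 = (-30 + 5*(-15)²)*790 = (-30 + 5*225)*790 = (-30 + 1125)*790 = 1095*790 = 865050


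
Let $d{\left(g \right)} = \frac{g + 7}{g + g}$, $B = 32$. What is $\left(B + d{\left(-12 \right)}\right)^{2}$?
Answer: $\frac{597529}{576} \approx 1037.4$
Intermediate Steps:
$d{\left(g \right)} = \frac{7 + g}{2 g}$
$\left(B + d{\left(-12 \right)}\right)^{2} = \left(32 + \frac{7 - 12}{2 \left(-12\right)}\right)^{2} = \left(32 + \frac{1}{2} \left(- \frac{1}{12}\right) \left(-5\right)\right)^{2} = \left(32 + \frac{5}{24}\right)^{2} = \left(\frac{773}{24}\right)^{2} = \frac{597529}{576}$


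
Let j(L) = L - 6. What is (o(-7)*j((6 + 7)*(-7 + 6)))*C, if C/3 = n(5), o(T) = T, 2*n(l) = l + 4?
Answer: 3591/2 ≈ 1795.5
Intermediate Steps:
n(l) = 2 + l/2 (n(l) = (l + 4)/2 = (4 + l)/2 = 2 + l/2)
j(L) = -6 + L
C = 27/2 (C = 3*(2 + (½)*5) = 3*(2 + 5/2) = 3*(9/2) = 27/2 ≈ 13.500)
(o(-7)*j((6 + 7)*(-7 + 6)))*C = -7*(-6 + (6 + 7)*(-7 + 6))*(27/2) = -7*(-6 + 13*(-1))*(27/2) = -7*(-6 - 13)*(27/2) = -7*(-19)*(27/2) = 133*(27/2) = 3591/2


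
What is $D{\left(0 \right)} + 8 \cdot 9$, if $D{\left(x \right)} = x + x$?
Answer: $72$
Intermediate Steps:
$D{\left(x \right)} = 2 x$
$D{\left(0 \right)} + 8 \cdot 9 = 2 \cdot 0 + 8 \cdot 9 = 0 + 72 = 72$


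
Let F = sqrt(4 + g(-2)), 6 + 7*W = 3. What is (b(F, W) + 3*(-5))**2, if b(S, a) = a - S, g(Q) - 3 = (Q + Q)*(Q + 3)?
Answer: 11811/49 + 216*sqrt(3)/7 ≈ 294.49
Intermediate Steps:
W = -3/7 (W = -6/7 + (1/7)*3 = -6/7 + 3/7 = -3/7 ≈ -0.42857)
g(Q) = 3 + 2*Q*(3 + Q) (g(Q) = 3 + (Q + Q)*(Q + 3) = 3 + (2*Q)*(3 + Q) = 3 + 2*Q*(3 + Q))
F = sqrt(3) (F = sqrt(4 + (3 + 2*(-2)**2 + 6*(-2))) = sqrt(4 + (3 + 2*4 - 12)) = sqrt(4 + (3 + 8 - 12)) = sqrt(4 - 1) = sqrt(3) ≈ 1.7320)
(b(F, W) + 3*(-5))**2 = ((-3/7 - sqrt(3)) + 3*(-5))**2 = ((-3/7 - sqrt(3)) - 15)**2 = (-108/7 - sqrt(3))**2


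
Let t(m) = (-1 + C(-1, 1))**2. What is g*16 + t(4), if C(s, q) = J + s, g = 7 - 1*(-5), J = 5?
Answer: 201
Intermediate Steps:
g = 12 (g = 7 + 5 = 12)
C(s, q) = 5 + s
t(m) = 9 (t(m) = (-1 + (5 - 1))**2 = (-1 + 4)**2 = 3**2 = 9)
g*16 + t(4) = 12*16 + 9 = 192 + 9 = 201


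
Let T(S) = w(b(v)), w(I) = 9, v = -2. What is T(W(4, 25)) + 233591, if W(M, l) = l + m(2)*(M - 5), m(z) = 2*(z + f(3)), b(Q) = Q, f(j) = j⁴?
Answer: 233600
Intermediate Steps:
m(z) = 162 + 2*z (m(z) = 2*(z + 3⁴) = 2*(z + 81) = 2*(81 + z) = 162 + 2*z)
W(M, l) = -830 + l + 166*M (W(M, l) = l + (162 + 2*2)*(M - 5) = l + (162 + 4)*(-5 + M) = l + 166*(-5 + M) = l + (-830 + 166*M) = -830 + l + 166*M)
T(S) = 9
T(W(4, 25)) + 233591 = 9 + 233591 = 233600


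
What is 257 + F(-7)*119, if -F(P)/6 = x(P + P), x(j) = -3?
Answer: 2399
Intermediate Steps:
F(P) = 18 (F(P) = -6*(-3) = 18)
257 + F(-7)*119 = 257 + 18*119 = 257 + 2142 = 2399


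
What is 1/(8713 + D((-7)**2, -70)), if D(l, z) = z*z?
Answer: 1/13613 ≈ 7.3459e-5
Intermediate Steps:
D(l, z) = z**2
1/(8713 + D((-7)**2, -70)) = 1/(8713 + (-70)**2) = 1/(8713 + 4900) = 1/13613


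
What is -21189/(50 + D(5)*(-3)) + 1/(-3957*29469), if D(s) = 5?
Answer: -352974937496/583044165 ≈ -605.40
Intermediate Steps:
-21189/(50 + D(5)*(-3)) + 1/(-3957*29469) = -21189/(50 + 5*(-3)) + 1/(-3957*29469) = -21189/(50 - 15) - 1/3957*1/29469 = -21189/35 - 1/116608833 = -21189*1/35 - 1/116608833 = -3027/5 - 1/116608833 = -352974937496/583044165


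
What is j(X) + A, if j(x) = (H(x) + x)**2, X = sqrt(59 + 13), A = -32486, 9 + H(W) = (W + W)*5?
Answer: -23693 - 1188*sqrt(2) ≈ -25373.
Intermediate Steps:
H(W) = -9 + 10*W (H(W) = -9 + (W + W)*5 = -9 + (2*W)*5 = -9 + 10*W)
X = 6*sqrt(2) (X = sqrt(72) = 6*sqrt(2) ≈ 8.4853)
j(x) = (-9 + 11*x)**2 (j(x) = ((-9 + 10*x) + x)**2 = (-9 + 11*x)**2)
j(X) + A = (-9 + 11*(6*sqrt(2)))**2 - 32486 = (-9 + 66*sqrt(2))**2 - 32486 = -32486 + (-9 + 66*sqrt(2))**2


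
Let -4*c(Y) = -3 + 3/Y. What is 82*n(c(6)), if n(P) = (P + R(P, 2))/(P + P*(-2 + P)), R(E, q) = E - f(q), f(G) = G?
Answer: 1312/5 ≈ 262.40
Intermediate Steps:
c(Y) = ¾ - 3/(4*Y) (c(Y) = -(-3 + 3/Y)/4 = ¾ - 3/(4*Y))
R(E, q) = E - q
n(P) = (-2 + 2*P)/(P + P*(-2 + P)) (n(P) = (P + (P - 1*2))/(P + P*(-2 + P)) = (P + (P - 2))/(P + P*(-2 + P)) = (P + (-2 + P))/(P + P*(-2 + P)) = (-2 + 2*P)/(P + P*(-2 + P)))
82*n(c(6)) = 82*(2/(((¾)*(-1 + 6)/6))) = 82*(2/(((¾)*(⅙)*5))) = 82*(2/(5/8)) = 82*(2*(8/5)) = 82*(16/5) = 1312/5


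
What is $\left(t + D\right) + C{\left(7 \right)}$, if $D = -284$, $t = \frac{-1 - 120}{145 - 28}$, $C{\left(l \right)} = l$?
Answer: $- \frac{32530}{117} \approx -278.03$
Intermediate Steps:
$t = - \frac{121}{117} \approx -1.0342$
$\left(t + D\right) + C{\left(7 \right)} = \left(- \frac{121}{117} - 284\right) + 7 = - \frac{33349}{117} + 7 = - \frac{32530}{117}$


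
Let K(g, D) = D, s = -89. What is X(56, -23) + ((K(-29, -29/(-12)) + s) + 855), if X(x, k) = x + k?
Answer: 9617/12 ≈ 801.42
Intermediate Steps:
X(x, k) = k + x
X(56, -23) + ((K(-29, -29/(-12)) + s) + 855) = (-23 + 56) + ((-29/(-12) - 89) + 855) = 33 + ((-29*(-1/12) - 89) + 855) = 33 + ((29/12 - 89) + 855) = 33 + (-1039/12 + 855) = 33 + 9221/12 = 9617/12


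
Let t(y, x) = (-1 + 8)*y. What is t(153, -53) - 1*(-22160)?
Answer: 23231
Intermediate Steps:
t(y, x) = 7*y
t(153, -53) - 1*(-22160) = 7*153 - 1*(-22160) = 1071 + 22160 = 23231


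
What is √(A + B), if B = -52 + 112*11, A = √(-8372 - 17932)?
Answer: 2*√(295 + 2*I*√411) ≈ 34.432 + 2.3552*I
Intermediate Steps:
A = 8*I*√411 (A = √(-26304) = 8*I*√411 ≈ 162.19*I)
B = 1180 (B = -52 + 1232 = 1180)
√(A + B) = √(8*I*√411 + 1180) = √(1180 + 8*I*√411)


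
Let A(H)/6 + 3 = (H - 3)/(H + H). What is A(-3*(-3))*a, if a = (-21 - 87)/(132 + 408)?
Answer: 16/5 ≈ 3.2000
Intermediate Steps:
A(H) = -18 + 3*(-3 + H)/H (A(H) = -18 + 6*((H - 3)/(H + H)) = -18 + 6*((-3 + H)/((2*H))) = -18 + 6*((-3 + H)*(1/(2*H))) = -18 + 6*((-3 + H)/(2*H)) = -18 + 3*(-3 + H)/H)
a = -1/5 (a = -108/540 = -108*1/540 = -1/5 ≈ -0.20000)
A(-3*(-3))*a = (-15 - 9/((-3*(-3))))*(-1/5) = (-15 - 9/9)*(-1/5) = (-15 - 9*1/9)*(-1/5) = (-15 - 1)*(-1/5) = -16*(-1/5) = 16/5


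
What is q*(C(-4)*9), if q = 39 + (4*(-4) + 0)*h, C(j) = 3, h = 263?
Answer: -112563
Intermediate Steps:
q = -4169 (q = 39 + (4*(-4) + 0)*263 = 39 + (-16 + 0)*263 = 39 - 16*263 = 39 - 4208 = -4169)
q*(C(-4)*9) = -12507*9 = -4169*27 = -112563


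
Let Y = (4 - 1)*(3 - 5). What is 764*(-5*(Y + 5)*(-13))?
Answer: -49660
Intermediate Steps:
Y = -6 (Y = 3*(-2) = -6)
764*(-5*(Y + 5)*(-13)) = 764*(-5*(-6 + 5)*(-13)) = 764*(-5*(-1)*(-13)) = 764*(5*(-13)) = 764*(-65) = -49660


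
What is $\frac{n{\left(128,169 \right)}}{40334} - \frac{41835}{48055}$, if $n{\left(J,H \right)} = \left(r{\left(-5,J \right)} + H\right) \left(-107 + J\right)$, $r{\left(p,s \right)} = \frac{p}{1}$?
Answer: $- \frac{21741021}{27689291} \approx -0.78518$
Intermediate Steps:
$r{\left(p,s \right)} = p$ ($r{\left(p,s \right)} = p 1 = p$)
$n{\left(J,H \right)} = \left(-107 + J\right) \left(-5 + H\right)$ ($n{\left(J,H \right)} = \left(-5 + H\right) \left(-107 + J\right) = \left(-107 + J\right) \left(-5 + H\right)$)
$\frac{n{\left(128,169 \right)}}{40334} - \frac{41835}{48055} = \frac{535 - 18083 - 640 + 169 \cdot 128}{40334} - \frac{41835}{48055} = \left(535 - 18083 - 640 + 21632\right) \frac{1}{40334} - \frac{8367}{9611} = 3444 \cdot \frac{1}{40334} - \frac{8367}{9611} = \frac{246}{2881} - \frac{8367}{9611} = - \frac{21741021}{27689291}$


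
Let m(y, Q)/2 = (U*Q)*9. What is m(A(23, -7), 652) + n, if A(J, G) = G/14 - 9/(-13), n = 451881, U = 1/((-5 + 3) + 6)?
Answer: 454815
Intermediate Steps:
U = ¼ (U = 1/(-2 + 6) = 1/4 = ¼ ≈ 0.25000)
A(J, G) = 9/13 + G/14 (A(J, G) = G*(1/14) - 9*(-1/13) = G/14 + 9/13 = 9/13 + G/14)
m(y, Q) = 9*Q/2 (m(y, Q) = 2*((Q/4)*9) = 2*(9*Q/4) = 9*Q/2)
m(A(23, -7), 652) + n = (9/2)*652 + 451881 = 2934 + 451881 = 454815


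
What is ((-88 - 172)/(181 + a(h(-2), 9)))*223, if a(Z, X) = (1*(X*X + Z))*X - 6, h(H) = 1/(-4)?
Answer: -231920/3607 ≈ -64.297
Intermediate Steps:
h(H) = -¼
a(Z, X) = -6 + X*(Z + X²) (a(Z, X) = (1*(X² + Z))*X - 6 = (1*(Z + X²))*X - 6 = (Z + X²)*X - 6 = X*(Z + X²) - 6 = -6 + X*(Z + X²))
((-88 - 172)/(181 + a(h(-2), 9)))*223 = ((-88 - 172)/(181 + (-6 + 9³ + 9*(-¼))))*223 = -260/(181 + (-6 + 729 - 9/4))*223 = -260/(181 + 2883/4)*223 = -260/3607/4*223 = -260*4/3607*223 = -1040/3607*223 = -231920/3607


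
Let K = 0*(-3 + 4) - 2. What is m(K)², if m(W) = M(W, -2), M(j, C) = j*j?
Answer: 16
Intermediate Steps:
M(j, C) = j²
K = -2 (K = 0*1 - 2 = 0 - 2 = -2)
m(W) = W²
m(K)² = ((-2)²)² = 4² = 16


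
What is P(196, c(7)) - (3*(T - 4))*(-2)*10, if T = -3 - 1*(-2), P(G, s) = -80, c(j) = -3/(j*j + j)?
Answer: -380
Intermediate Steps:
c(j) = -3/(j + j**2) (c(j) = -3/(j**2 + j) = -3/(j + j**2))
T = -1 (T = -3 + 2 = -1)
P(196, c(7)) - (3*(T - 4))*(-2)*10 = -80 - (3*(-1 - 4))*(-2)*10 = -80 - (3*(-5))*(-2)*10 = -80 - (-15*(-2))*10 = -80 - 30*10 = -80 - 1*300 = -80 - 300 = -380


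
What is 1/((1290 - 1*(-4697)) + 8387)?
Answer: 1/14374 ≈ 6.9570e-5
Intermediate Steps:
1/((1290 - 1*(-4697)) + 8387) = 1/((1290 + 4697) + 8387) = 1/(5987 + 8387) = 1/14374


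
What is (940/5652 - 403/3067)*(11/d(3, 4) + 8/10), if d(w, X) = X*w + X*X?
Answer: 12634051/303356970 ≈ 0.041647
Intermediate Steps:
d(w, X) = X**2 + X*w (d(w, X) = X*w + X**2 = X**2 + X*w)
(940/5652 - 403/3067)*(11/d(3, 4) + 8/10) = (940/5652 - 403/3067)*(11/((4*(4 + 3))) + 8/10) = (940*(1/5652) - 403*1/3067)*(11/((4*7)) + 8*(1/10)) = (235/1413 - 403/3067)*(11/28 + 4/5) = 151306*(11*(1/28) + 4/5)/4333671 = 151306*(11/28 + 4/5)/4333671 = (151306/4333671)*(167/140) = 12634051/303356970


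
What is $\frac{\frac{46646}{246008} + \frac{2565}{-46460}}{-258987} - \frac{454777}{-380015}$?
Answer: $\frac{731622211444477033}{611349156283108110} \approx 1.1967$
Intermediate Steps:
$\frac{\frac{46646}{246008} + \frac{2565}{-46460}}{-258987} - \frac{454777}{-380015} = \left(46646 \cdot \frac{1}{246008} + 2565 \left(- \frac{1}{46460}\right)\right) \left(- \frac{1}{258987}\right) - - \frac{454777}{380015} = \left(\frac{23323}{123004} - \frac{513}{9292}\right) \left(- \frac{1}{258987}\right) + \frac{454777}{380015} = \frac{834871}{6211702} \left(- \frac{1}{258987}\right) + \frac{454777}{380015} = - \frac{834871}{1608750065874} + \frac{454777}{380015} = \frac{731622211444477033}{611349156283108110}$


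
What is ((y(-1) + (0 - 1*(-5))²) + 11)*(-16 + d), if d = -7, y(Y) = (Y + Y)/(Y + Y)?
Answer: -851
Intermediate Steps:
y(Y) = 1 (y(Y) = (2*Y)/((2*Y)) = (2*Y)*(1/(2*Y)) = 1)
((y(-1) + (0 - 1*(-5))²) + 11)*(-16 + d) = ((1 + (0 - 1*(-5))²) + 11)*(-16 - 7) = ((1 + (0 + 5)²) + 11)*(-23) = ((1 + 5²) + 11)*(-23) = ((1 + 25) + 11)*(-23) = (26 + 11)*(-23) = 37*(-23) = -851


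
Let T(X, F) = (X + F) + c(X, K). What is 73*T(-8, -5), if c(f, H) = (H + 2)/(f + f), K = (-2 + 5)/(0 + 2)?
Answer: -30879/32 ≈ -964.97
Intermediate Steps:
K = 3/2 ≈ 1.5000
c(f, H) = (2 + H)/(2*f) (c(f, H) = (2 + H)/((2*f)) = (2 + H)*(1/(2*f)) = (2 + H)/(2*f))
T(X, F) = F + X + 7/(4*X) (T(X, F) = (X + F) + (2 + 3/2)/(2*X) = (F + X) + (1/2)*(7/2)/X = (F + X) + 7/(4*X) = F + X + 7/(4*X))
73*T(-8, -5) = 73*(-5 - 8 + (7/4)/(-8)) = 73*(-5 - 8 + (7/4)*(-1/8)) = 73*(-5 - 8 - 7/32) = 73*(-423/32) = -30879/32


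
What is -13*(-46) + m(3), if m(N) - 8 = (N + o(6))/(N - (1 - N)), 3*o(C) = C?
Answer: 607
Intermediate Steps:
o(C) = C/3
m(N) = 8 + (2 + N)/(-1 + 2*N) (m(N) = 8 + (N + (⅓)*6)/(N - (1 - N)) = 8 + (N + 2)/(N + (-1 + N)) = 8 + (2 + N)/(-1 + 2*N))
-13*(-46) + m(3) = -13*(-46) + (-6 + 17*3)/(-1 + 2*3) = 598 + (-6 + 51)/(-1 + 6) = 598 + 45/5 = 598 + (⅕)*45 = 598 + 9 = 607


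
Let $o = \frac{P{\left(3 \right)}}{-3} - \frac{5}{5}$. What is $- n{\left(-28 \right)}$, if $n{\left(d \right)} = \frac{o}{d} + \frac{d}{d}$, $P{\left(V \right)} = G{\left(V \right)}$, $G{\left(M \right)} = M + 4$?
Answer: $- \frac{47}{42} \approx -1.119$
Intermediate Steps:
$G{\left(M \right)} = 4 + M$
$P{\left(V \right)} = 4 + V$
$o = - \frac{10}{3}$ ($o = \frac{4 + 3}{-3} - \frac{5}{5} = 7 \left(- \frac{1}{3}\right) - 1 = - \frac{7}{3} - 1 = - \frac{10}{3} \approx -3.3333$)
$n{\left(d \right)} = 1 - \frac{10}{3 d}$ ($n{\left(d \right)} = - \frac{10}{3 d} + \frac{d}{d} = - \frac{10}{3 d} + 1 = 1 - \frac{10}{3 d}$)
$- n{\left(-28 \right)} = - \frac{- \frac{10}{3} - 28}{-28} = - \frac{\left(-1\right) \left(-94\right)}{28 \cdot 3} = \left(-1\right) \frac{47}{42} = - \frac{47}{42}$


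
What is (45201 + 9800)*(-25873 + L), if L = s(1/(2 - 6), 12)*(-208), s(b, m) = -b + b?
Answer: -1423040873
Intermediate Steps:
s(b, m) = 0
L = 0 (L = 0*(-208) = 0)
(45201 + 9800)*(-25873 + L) = (45201 + 9800)*(-25873 + 0) = 55001*(-25873) = -1423040873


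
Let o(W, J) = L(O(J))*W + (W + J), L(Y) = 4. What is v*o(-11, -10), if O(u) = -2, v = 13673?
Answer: -888745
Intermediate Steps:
o(W, J) = J + 5*W (o(W, J) = 4*W + (W + J) = 4*W + (J + W) = J + 5*W)
v*o(-11, -10) = 13673*(-10 + 5*(-11)) = 13673*(-10 - 55) = 13673*(-65) = -888745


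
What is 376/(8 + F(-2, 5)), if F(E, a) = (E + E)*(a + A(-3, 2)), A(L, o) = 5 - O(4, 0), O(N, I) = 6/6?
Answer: -94/7 ≈ -13.429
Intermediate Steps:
O(N, I) = 1 (O(N, I) = 6*(⅙) = 1)
A(L, o) = 4 (A(L, o) = 5 - 1*1 = 5 - 1 = 4)
F(E, a) = 2*E*(4 + a) (F(E, a) = (E + E)*(a + 4) = (2*E)*(4 + a) = 2*E*(4 + a))
376/(8 + F(-2, 5)) = 376/(8 + 2*(-2)*(4 + 5)) = 376/(8 + 2*(-2)*9) = 376/(8 - 36) = 376/(-28) = 376*(-1/28) = -94/7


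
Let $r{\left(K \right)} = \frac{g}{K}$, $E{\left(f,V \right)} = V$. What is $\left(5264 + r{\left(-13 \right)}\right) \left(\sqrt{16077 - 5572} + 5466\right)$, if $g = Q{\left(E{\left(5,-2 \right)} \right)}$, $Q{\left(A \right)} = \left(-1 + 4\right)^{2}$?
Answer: $\frac{374000118}{13} + \frac{68423 \sqrt{10505}}{13} \approx 2.9309 \cdot 10^{7}$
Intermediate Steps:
$Q{\left(A \right)} = 9$ ($Q{\left(A \right)} = 3^{2} = 9$)
$g = 9$
$r{\left(K \right)} = \frac{9}{K}$
$\left(5264 + r{\left(-13 \right)}\right) \left(\sqrt{16077 - 5572} + 5466\right) = \left(5264 + \frac{9}{-13}\right) \left(\sqrt{16077 - 5572} + 5466\right) = \left(5264 + 9 \left(- \frac{1}{13}\right)\right) \left(\sqrt{10505} + 5466\right) = \left(5264 - \frac{9}{13}\right) \left(5466 + \sqrt{10505}\right) = \frac{68423 \left(5466 + \sqrt{10505}\right)}{13} = \frac{374000118}{13} + \frac{68423 \sqrt{10505}}{13}$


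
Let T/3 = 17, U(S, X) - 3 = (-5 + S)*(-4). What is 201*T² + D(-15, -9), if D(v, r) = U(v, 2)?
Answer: 522884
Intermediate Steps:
U(S, X) = 23 - 4*S (U(S, X) = 3 + (-5 + S)*(-4) = 3 + (20 - 4*S) = 23 - 4*S)
T = 51 (T = 3*17 = 51)
D(v, r) = 23 - 4*v
201*T² + D(-15, -9) = 201*51² + (23 - 4*(-15)) = 201*2601 + (23 + 60) = 522801 + 83 = 522884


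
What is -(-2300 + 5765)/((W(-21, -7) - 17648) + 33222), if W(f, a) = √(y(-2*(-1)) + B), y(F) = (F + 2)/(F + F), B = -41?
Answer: -2452905/11024978 + 315*I*√10/11024978 ≈ -0.22249 + 9.0351e-5*I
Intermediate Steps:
y(F) = (2 + F)/(2*F) (y(F) = (2 + F)/((2*F)) = (2 + F)*(1/(2*F)) = (2 + F)/(2*F))
W(f, a) = 2*I*√10 (W(f, a) = √((2 - 2*(-1))/(2*((-2*(-1)))) - 41) = √((½)*(2 + 2)/2 - 41) = √((½)*(½)*4 - 41) = √(1 - 41) = √(-40) = 2*I*√10)
-(-2300 + 5765)/((W(-21, -7) - 17648) + 33222) = -(-2300 + 5765)/((2*I*√10 - 17648) + 33222) = -3465/((-17648 + 2*I*√10) + 33222) = -3465/(15574 + 2*I*√10)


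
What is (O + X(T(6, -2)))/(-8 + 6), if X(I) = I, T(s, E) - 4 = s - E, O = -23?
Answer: 11/2 ≈ 5.5000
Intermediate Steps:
T(s, E) = 4 + s - E (T(s, E) = 4 + (s - E) = 4 + s - E)
(O + X(T(6, -2)))/(-8 + 6) = (-23 + (4 + 6 - 1*(-2)))/(-8 + 6) = (-23 + (4 + 6 + 2))/(-2) = (-23 + 12)*(-½) = -11*(-½) = 11/2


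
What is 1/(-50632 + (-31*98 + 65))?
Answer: -1/53605 ≈ -1.8655e-5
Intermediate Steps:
1/(-50632 + (-31*98 + 65)) = 1/(-50632 + (-3038 + 65)) = 1/(-50632 - 2973) = 1/(-53605) = -1/53605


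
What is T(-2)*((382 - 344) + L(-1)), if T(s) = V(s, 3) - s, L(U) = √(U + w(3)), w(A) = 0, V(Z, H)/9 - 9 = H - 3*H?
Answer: 1102 + 29*I ≈ 1102.0 + 29.0*I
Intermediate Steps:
V(Z, H) = 81 - 18*H (V(Z, H) = 81 + 9*(H - 3*H) = 81 + 9*(-2*H) = 81 - 18*H)
L(U) = √U (L(U) = √(U + 0) = √U)
T(s) = 27 - s (T(s) = (81 - 18*3) - s = (81 - 54) - s = 27 - s)
T(-2)*((382 - 344) + L(-1)) = (27 - 1*(-2))*((382 - 344) + √(-1)) = (27 + 2)*(38 + I) = 29*(38 + I) = 1102 + 29*I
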